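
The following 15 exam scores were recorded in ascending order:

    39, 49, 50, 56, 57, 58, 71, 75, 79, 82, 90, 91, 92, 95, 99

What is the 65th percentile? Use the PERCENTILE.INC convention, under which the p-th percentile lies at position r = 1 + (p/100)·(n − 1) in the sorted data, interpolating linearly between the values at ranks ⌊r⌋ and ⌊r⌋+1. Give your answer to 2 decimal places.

n = 15.
r = 1 + (65/100)·(15 − 1) = 1 + 9.1 = 10.1.
Rank 10 is 82 and rank 11 is 90.
Interpolate: 82 + 0.1·(90 − 82) = 82 + 0.1·8 = 82.8.

82.80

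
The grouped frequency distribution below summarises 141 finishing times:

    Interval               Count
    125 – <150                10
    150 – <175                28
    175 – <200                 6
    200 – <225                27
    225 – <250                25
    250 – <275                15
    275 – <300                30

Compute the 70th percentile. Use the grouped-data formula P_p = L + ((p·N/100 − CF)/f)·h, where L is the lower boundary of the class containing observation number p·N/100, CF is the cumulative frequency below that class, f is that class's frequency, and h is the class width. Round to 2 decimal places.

254.50

N = 141; target position k = 70/100 · 141 = 98.7.
Cumulative frequencies: 10, 38, 44, 71, 96, 111, 141.
Observation 98.7 falls in the class 250 – <275.
L = 250, CF = 96, f = 15, h = 25.
P70 = 250 + ((98.7 − 96)/15)·25 = 250 + 4.5 = 254.5.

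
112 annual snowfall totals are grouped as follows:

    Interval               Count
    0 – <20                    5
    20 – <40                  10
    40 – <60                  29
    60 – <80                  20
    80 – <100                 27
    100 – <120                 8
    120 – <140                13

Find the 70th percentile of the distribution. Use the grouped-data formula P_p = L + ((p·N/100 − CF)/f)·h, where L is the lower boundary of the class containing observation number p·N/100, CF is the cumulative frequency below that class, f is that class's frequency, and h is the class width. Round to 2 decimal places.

90.67

N = 112; target position k = 70/100 · 112 = 78.4.
Cumulative frequencies: 5, 15, 44, 64, 91, 99, 112.
Observation 78.4 falls in the class 80 – <100.
L = 80, CF = 64, f = 27, h = 20.
P70 = 80 + ((78.4 − 64)/27)·20 = 80 + 10.6667 = 90.6667.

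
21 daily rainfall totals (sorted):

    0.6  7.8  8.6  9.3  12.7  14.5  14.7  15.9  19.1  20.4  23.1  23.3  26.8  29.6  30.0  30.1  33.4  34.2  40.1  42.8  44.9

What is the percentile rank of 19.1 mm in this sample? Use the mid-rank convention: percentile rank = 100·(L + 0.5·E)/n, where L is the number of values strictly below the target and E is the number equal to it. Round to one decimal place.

Count below 19.1: L = 8; count equal: E = 1; n = 21.
Percentile rank = 100·(8 + 0.5·1)/21 = 100·8.5/21 = 40.48.

40.5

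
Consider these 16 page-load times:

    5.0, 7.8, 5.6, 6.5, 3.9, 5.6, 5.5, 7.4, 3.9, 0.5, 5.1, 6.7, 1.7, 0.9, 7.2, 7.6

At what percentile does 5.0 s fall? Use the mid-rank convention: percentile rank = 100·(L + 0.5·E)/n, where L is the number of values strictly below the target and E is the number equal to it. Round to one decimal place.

Sorted: 0.5, 0.9, 1.7, 3.9, 3.9, 5.0, 5.1, 5.5, 5.6, 5.6, 6.5, 6.7, 7.2, 7.4, 7.6, 7.8.
Count below 5.0: L = 5; count equal: E = 1; n = 16.
Percentile rank = 100·(5 + 0.5·1)/16 = 100·5.5/16 = 34.38.

34.4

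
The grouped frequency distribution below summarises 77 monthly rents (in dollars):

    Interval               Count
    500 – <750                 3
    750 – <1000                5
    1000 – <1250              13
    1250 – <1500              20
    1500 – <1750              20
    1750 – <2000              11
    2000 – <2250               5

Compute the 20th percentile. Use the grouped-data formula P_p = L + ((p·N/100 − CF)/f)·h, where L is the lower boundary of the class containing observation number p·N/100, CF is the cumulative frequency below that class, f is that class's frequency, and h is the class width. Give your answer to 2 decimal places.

N = 77; target position k = 20/100 · 77 = 15.4.
Cumulative frequencies: 3, 8, 21, 41, 61, 72, 77.
Observation 15.4 falls in the class 1000 – <1250.
L = 1000, CF = 8, f = 13, h = 250.
P20 = 1000 + ((15.4 − 8)/13)·250 = 1000 + 142.308 = 1142.31.

1142.31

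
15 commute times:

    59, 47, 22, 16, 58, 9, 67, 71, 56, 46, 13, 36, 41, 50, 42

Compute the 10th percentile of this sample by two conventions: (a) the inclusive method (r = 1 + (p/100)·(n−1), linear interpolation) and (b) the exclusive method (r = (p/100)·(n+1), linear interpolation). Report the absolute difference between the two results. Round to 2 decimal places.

2.80

Sorted: 9, 13, 16, 22, 36, 41, 42, 46, 47, 50, 56, 58, 59, 67, 71.
n = 15.
(a) r = 2.4; between ranks 2 (13) and 3 (16): 14.2.
(b) r = 1.6; between ranks 1 (9) and 2 (13): 11.4.
|14.2 − 11.4| = 2.8.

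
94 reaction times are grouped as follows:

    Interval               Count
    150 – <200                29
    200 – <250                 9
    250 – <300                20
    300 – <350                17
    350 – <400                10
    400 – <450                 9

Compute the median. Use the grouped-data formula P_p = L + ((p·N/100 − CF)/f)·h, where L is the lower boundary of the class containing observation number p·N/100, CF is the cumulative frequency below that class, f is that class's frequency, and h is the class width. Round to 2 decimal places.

N = 94; target position k = 50/100 · 94 = 47.
Cumulative frequencies: 29, 38, 58, 75, 85, 94.
Observation 47 falls in the class 250 – <300.
L = 250, CF = 38, f = 20, h = 50.
P50 = 250 + ((47 − 38)/20)·50 = 250 + 22.5 = 272.5.

272.50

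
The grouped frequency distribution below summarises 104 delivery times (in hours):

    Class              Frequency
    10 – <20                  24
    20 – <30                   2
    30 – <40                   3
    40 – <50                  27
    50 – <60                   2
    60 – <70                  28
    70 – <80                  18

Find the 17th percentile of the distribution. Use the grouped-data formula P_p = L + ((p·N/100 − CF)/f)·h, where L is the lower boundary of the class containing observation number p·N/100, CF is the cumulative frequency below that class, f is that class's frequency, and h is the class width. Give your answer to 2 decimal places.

17.37

N = 104; target position k = 17/100 · 104 = 17.68.
Cumulative frequencies: 24, 26, 29, 56, 58, 86, 104.
Observation 17.68 falls in the class 10 – <20.
L = 10, CF = 0, f = 24, h = 10.
P17 = 10 + ((17.68 − 0)/24)·10 = 10 + 7.36667 = 17.3667.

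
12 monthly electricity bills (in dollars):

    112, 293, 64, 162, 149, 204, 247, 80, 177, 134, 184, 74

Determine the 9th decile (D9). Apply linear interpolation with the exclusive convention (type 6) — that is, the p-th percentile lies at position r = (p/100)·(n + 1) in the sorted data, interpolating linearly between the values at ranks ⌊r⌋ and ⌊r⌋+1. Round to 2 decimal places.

Sorted: 64, 74, 80, 112, 134, 149, 162, 177, 184, 204, 247, 293.
n = 12.
r = (90/100)·(12 + 1) = 11.7.
Rank 11 is 247 and rank 12 is 293.
Interpolate: 247 + 0.7·(293 − 247) = 247 + 0.7·46 = 279.2.

279.20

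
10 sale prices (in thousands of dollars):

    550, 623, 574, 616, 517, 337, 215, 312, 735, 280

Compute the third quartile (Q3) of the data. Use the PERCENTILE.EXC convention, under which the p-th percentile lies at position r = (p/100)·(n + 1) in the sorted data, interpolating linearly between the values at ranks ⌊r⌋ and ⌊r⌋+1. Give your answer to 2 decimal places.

Sorted: 215, 280, 312, 337, 517, 550, 574, 616, 623, 735.
n = 10.
r = (75/100)·(10 + 1) = 8.25.
Rank 8 is 616 and rank 9 is 623.
Interpolate: 616 + 0.25·(623 − 616) = 616 + 0.25·7 = 617.75.

617.75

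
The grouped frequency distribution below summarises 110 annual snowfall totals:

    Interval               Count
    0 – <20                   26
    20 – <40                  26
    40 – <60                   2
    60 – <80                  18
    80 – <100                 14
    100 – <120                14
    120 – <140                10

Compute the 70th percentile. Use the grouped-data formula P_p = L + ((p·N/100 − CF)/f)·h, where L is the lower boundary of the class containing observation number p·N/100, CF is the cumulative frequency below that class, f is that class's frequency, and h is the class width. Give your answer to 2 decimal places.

N = 110; target position k = 70/100 · 110 = 77.
Cumulative frequencies: 26, 52, 54, 72, 86, 100, 110.
Observation 77 falls in the class 80 – <100.
L = 80, CF = 72, f = 14, h = 20.
P70 = 80 + ((77 − 72)/14)·20 = 80 + 7.14286 = 87.1429.

87.14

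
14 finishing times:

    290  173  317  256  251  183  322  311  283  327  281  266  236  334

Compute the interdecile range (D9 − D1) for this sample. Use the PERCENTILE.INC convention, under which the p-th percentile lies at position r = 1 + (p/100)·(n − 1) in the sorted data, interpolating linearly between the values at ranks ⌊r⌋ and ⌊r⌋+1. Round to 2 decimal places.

126.60

Sorted: 173, 183, 236, 251, 256, 266, 281, 283, 290, 311, 317, 322, 327, 334.
n = 14.
P10: r = 2.3; ranks 2–3 are 183, 236; interpolating gives 198.9.
P90: r = 12.7; ranks 12–13 are 322, 327; interpolating gives 325.5.
Difference: 325.5 − 198.9 = 126.6.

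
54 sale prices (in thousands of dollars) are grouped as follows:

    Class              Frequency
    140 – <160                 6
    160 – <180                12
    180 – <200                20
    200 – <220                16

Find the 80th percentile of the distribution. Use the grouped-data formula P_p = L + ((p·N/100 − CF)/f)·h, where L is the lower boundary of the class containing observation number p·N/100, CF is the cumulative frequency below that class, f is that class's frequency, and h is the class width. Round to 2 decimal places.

N = 54; target position k = 80/100 · 54 = 43.2.
Cumulative frequencies: 6, 18, 38, 54.
Observation 43.2 falls in the class 200 – <220.
L = 200, CF = 38, f = 16, h = 20.
P80 = 200 + ((43.2 − 38)/16)·20 = 200 + 6.5 = 206.5.

206.50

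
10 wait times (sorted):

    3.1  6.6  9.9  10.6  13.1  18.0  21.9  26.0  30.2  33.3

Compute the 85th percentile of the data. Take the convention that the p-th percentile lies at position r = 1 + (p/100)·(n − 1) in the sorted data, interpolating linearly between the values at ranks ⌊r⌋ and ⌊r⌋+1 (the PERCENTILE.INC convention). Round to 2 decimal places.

28.73

n = 10.
r = 1 + (85/100)·(10 − 1) = 1 + 7.65 = 8.65.
Rank 8 is 26.0 and rank 9 is 30.2.
Interpolate: 26.0 + 0.65·(30.2 − 26.0) = 26.0 + 0.65·4.2 = 28.73.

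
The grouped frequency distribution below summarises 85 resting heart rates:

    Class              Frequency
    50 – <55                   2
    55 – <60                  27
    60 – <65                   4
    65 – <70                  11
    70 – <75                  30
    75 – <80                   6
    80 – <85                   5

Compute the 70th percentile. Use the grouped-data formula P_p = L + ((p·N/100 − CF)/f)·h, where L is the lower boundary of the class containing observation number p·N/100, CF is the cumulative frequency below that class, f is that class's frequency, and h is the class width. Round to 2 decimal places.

72.58

N = 85; target position k = 70/100 · 85 = 59.5.
Cumulative frequencies: 2, 29, 33, 44, 74, 80, 85.
Observation 59.5 falls in the class 70 – <75.
L = 70, CF = 44, f = 30, h = 5.
P70 = 70 + ((59.5 − 44)/30)·5 = 70 + 2.58333 = 72.5833.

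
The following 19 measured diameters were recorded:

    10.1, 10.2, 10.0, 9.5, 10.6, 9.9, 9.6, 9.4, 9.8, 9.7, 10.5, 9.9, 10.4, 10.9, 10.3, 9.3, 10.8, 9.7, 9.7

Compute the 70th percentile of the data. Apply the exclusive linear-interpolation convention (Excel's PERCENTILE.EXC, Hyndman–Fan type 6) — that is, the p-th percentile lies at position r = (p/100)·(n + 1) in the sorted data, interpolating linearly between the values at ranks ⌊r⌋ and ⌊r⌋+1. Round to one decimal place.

10.3

Sorted: 9.3, 9.4, 9.5, 9.6, 9.7, 9.7, 9.7, 9.8, 9.9, 9.9, 10.0, 10.1, 10.2, 10.3, 10.4, 10.5, 10.6, 10.8, 10.9.
n = 19.
r = (70/100)·(19 + 1) = 14.
r is an integer, so P70 is the value at rank 14: 10.3.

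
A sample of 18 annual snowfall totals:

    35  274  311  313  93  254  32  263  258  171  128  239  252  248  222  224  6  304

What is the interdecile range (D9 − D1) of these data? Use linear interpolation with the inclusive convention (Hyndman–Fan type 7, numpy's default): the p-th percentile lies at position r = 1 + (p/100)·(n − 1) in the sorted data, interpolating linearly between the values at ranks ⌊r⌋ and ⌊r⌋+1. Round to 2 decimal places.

Sorted: 6, 32, 35, 93, 128, 171, 222, 224, 239, 248, 252, 254, 258, 263, 274, 304, 311, 313.
n = 18.
P10: r = 2.7; ranks 2–3 are 32, 35; interpolating gives 34.1.
P90: r = 16.3; ranks 16–17 are 304, 311; interpolating gives 306.1.
Difference: 306.1 − 34.1 = 272.

272.00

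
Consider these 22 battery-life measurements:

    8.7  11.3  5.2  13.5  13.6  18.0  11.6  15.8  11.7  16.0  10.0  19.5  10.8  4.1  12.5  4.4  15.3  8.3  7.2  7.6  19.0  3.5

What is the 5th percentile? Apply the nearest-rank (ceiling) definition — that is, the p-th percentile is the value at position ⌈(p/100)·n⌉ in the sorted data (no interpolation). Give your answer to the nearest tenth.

4.1

Sorted: 3.5, 4.1, 4.4, 5.2, 7.2, 7.6, 8.3, 8.7, 10.0, 10.8, 11.3, 11.6, 11.7, 12.5, 13.5, 13.6, 15.3, 15.8, 16.0, 18.0, 19.0, 19.5.
n = 22.
Position = ⌈5/100 · 22⌉ = ⌈1.1⌉ = 2.
The value at rank 2 is 4.1.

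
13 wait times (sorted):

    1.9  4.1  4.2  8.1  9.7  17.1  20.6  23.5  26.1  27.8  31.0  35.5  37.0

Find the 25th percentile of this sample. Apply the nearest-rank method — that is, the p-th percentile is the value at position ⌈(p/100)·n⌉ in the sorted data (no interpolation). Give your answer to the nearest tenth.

8.1

n = 13.
Position = ⌈25/100 · 13⌉ = ⌈3.25⌉ = 4.
The value at rank 4 is 8.1.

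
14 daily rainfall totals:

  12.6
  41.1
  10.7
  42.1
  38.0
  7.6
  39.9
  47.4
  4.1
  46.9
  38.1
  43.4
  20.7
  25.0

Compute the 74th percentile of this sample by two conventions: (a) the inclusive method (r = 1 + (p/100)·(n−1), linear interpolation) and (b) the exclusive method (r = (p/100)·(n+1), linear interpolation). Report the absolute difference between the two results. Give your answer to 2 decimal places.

0.51

Sorted: 4.1, 7.6, 10.7, 12.6, 20.7, 25.0, 38.0, 38.1, 39.9, 41.1, 42.1, 43.4, 46.9, 47.4.
n = 14.
(a) r = 10.62; between ranks 10 (41.1) and 11 (42.1): 41.72.
(b) r = 11.1; between ranks 11 (42.1) and 12 (43.4): 42.23.
|41.72 − 42.23| = 0.51.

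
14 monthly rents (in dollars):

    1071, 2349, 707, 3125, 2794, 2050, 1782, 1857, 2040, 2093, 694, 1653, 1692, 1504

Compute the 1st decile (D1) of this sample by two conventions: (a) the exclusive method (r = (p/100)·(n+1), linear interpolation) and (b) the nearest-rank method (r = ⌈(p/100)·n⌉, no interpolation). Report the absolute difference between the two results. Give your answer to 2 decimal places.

Sorted: 694, 707, 1071, 1504, 1653, 1692, 1782, 1857, 2040, 2050, 2093, 2349, 2794, 3125.
n = 14.
(a) r = 1.5; between ranks 1 (694) and 2 (707): 700.5.
(b) the nearest-rank method: rank 2 → 707.
|700.5 − 707| = 6.5.

6.50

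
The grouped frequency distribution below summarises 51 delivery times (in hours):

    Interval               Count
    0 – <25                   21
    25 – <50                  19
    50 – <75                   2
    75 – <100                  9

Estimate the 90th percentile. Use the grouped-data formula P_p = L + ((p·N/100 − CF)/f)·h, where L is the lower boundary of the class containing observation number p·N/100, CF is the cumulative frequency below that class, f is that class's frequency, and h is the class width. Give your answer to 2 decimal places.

N = 51; target position k = 90/100 · 51 = 45.9.
Cumulative frequencies: 21, 40, 42, 51.
Observation 45.9 falls in the class 75 – <100.
L = 75, CF = 42, f = 9, h = 25.
P90 = 75 + ((45.9 − 42)/9)·25 = 75 + 10.8333 = 85.8333.

85.83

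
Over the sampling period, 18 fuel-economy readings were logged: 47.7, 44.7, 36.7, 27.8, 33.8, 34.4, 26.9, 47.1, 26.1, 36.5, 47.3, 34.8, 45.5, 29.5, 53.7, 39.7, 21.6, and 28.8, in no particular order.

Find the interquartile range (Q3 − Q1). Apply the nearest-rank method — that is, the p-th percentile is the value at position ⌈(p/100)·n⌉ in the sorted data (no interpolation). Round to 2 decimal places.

Sorted: 21.6, 26.1, 26.9, 27.8, 28.8, 29.5, 33.8, 34.4, 34.8, 36.5, 36.7, 39.7, 44.7, 45.5, 47.1, 47.3, 47.7, 53.7.
n = 18.
P25: rank ⌈25/100·18⌉ = 5 → 28.8.
P75: rank ⌈75/100·18⌉ = 14 → 45.5.
Difference: 45.5 − 28.8 = 16.7.

16.70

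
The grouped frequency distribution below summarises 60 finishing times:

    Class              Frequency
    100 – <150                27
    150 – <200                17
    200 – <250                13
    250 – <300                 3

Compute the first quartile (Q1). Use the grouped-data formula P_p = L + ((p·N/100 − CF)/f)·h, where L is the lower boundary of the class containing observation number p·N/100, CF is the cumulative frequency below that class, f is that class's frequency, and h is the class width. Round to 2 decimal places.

N = 60; target position k = 25/100 · 60 = 15.
Cumulative frequencies: 27, 44, 57, 60.
Observation 15 falls in the class 100 – <150.
L = 100, CF = 0, f = 27, h = 50.
P25 = 100 + ((15 − 0)/27)·50 = 100 + 27.7778 = 127.778.

127.78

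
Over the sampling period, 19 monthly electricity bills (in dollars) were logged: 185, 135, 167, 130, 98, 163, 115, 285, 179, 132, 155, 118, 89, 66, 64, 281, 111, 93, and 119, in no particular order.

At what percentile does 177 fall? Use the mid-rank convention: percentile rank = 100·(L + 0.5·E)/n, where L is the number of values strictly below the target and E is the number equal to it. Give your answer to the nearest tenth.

Sorted: 64, 66, 89, 93, 98, 111, 115, 118, 119, 130, 132, 135, 155, 163, 167, 179, 185, 281, 285.
Count below 177: L = 15; count equal: E = 0; n = 19.
Percentile rank = 100·(15 + 0.5·0)/19 = 100·15/19 = 78.95.

78.9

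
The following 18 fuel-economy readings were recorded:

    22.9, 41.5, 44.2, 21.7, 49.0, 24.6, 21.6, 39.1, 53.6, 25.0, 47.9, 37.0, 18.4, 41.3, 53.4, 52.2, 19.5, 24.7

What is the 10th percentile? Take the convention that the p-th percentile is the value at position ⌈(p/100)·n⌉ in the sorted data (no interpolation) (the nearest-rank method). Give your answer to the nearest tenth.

19.5

Sorted: 18.4, 19.5, 21.6, 21.7, 22.9, 24.6, 24.7, 25.0, 37.0, 39.1, 41.3, 41.5, 44.2, 47.9, 49.0, 52.2, 53.4, 53.6.
n = 18.
Position = ⌈10/100 · 18⌉ = ⌈1.8⌉ = 2.
The value at rank 2 is 19.5.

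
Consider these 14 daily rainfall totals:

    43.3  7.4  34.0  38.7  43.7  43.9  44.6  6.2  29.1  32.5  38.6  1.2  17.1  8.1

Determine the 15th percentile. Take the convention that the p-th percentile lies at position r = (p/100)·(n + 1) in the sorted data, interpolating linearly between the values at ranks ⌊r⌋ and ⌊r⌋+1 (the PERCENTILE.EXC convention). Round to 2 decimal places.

6.50

Sorted: 1.2, 6.2, 7.4, 8.1, 17.1, 29.1, 32.5, 34.0, 38.6, 38.7, 43.3, 43.7, 43.9, 44.6.
n = 14.
r = (15/100)·(14 + 1) = 2.25.
Rank 2 is 6.2 and rank 3 is 7.4.
Interpolate: 6.2 + 0.25·(7.4 − 6.2) = 6.2 + 0.25·1.2 = 6.5.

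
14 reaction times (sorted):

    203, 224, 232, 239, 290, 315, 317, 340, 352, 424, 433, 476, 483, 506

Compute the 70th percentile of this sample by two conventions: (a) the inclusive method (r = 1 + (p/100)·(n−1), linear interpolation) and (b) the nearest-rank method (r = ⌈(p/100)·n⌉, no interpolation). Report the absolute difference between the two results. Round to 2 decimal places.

n = 14.
(a) r = 10.1; between ranks 10 (424) and 11 (433): 424.9.
(b) the nearest-rank method: rank 10 → 424.
|424.9 − 424| = 0.9.

0.90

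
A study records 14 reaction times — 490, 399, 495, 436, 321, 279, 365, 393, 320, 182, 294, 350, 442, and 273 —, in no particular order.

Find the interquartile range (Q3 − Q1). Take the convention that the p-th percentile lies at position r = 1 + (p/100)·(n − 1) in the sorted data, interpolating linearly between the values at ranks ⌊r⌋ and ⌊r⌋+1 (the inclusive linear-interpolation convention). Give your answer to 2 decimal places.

Sorted: 182, 273, 279, 294, 320, 321, 350, 365, 393, 399, 436, 442, 490, 495.
n = 14.
P25: r = 4.25; ranks 4–5 are 294, 320; interpolating gives 300.5.
P75: r = 10.75; ranks 10–11 are 399, 436; interpolating gives 426.75.
Difference: 426.75 − 300.5 = 126.25.

126.25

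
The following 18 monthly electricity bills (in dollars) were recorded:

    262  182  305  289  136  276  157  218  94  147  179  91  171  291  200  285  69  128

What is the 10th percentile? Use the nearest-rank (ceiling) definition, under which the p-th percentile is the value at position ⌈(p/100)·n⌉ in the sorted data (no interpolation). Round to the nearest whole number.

91

Sorted: 69, 91, 94, 128, 136, 147, 157, 171, 179, 182, 200, 218, 262, 276, 285, 289, 291, 305.
n = 18.
Position = ⌈10/100 · 18⌉ = ⌈1.8⌉ = 2.
The value at rank 2 is 91.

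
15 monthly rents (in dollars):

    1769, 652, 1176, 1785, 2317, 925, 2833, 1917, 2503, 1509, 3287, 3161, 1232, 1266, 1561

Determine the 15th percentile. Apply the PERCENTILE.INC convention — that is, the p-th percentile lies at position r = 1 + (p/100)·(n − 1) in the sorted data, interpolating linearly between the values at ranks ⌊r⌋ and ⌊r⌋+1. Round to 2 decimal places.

Sorted: 652, 925, 1176, 1232, 1266, 1509, 1561, 1769, 1785, 1917, 2317, 2503, 2833, 3161, 3287.
n = 15.
r = 1 + (15/100)·(15 − 1) = 1 + 2.1 = 3.1.
Rank 3 is 1176 and rank 4 is 1232.
Interpolate: 1176 + 0.1·(1232 − 1176) = 1176 + 0.1·56 = 1181.6.

1181.60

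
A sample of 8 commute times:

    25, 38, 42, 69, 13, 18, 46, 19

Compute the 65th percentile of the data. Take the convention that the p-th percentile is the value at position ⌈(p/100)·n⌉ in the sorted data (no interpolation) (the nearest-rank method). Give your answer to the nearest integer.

42

Sorted: 13, 18, 19, 25, 38, 42, 46, 69.
n = 8.
Position = ⌈65/100 · 8⌉ = ⌈5.2⌉ = 6.
The value at rank 6 is 42.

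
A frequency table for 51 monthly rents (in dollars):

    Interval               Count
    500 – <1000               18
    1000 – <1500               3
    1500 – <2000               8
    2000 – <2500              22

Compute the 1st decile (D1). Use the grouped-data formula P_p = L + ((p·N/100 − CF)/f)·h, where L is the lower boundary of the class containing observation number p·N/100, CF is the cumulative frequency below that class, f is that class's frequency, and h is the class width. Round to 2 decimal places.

641.67

N = 51; target position k = 10/100 · 51 = 5.1.
Cumulative frequencies: 18, 21, 29, 51.
Observation 5.1 falls in the class 500 – <1000.
L = 500, CF = 0, f = 18, h = 500.
P10 = 500 + ((5.1 − 0)/18)·500 = 500 + 141.667 = 641.667.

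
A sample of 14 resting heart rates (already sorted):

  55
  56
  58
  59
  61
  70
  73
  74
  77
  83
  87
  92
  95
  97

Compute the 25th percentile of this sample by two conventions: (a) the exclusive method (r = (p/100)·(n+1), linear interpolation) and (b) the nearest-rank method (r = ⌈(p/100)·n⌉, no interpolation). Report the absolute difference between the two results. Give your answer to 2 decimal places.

0.25

n = 14.
(a) r = 3.75; between ranks 3 (58) and 4 (59): 58.75.
(b) the nearest-rank method: rank 4 → 59.
|58.75 − 59| = 0.25.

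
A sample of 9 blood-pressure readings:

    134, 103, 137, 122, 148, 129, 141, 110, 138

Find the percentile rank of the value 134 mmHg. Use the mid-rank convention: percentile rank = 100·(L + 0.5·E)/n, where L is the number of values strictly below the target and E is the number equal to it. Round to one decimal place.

50.0

Sorted: 103, 110, 122, 129, 134, 137, 138, 141, 148.
Count below 134: L = 4; count equal: E = 1; n = 9.
Percentile rank = 100·(4 + 0.5·1)/9 = 100·4.5/9 = 50.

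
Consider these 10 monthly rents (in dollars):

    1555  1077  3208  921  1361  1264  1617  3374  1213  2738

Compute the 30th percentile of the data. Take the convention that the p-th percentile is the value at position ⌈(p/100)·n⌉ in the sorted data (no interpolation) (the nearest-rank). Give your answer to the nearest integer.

1213

Sorted: 921, 1077, 1213, 1264, 1361, 1555, 1617, 2738, 3208, 3374.
n = 10.
Position = ⌈30/100 · 10⌉ = ⌈3⌉ = 3.
The value at rank 3 is 1213.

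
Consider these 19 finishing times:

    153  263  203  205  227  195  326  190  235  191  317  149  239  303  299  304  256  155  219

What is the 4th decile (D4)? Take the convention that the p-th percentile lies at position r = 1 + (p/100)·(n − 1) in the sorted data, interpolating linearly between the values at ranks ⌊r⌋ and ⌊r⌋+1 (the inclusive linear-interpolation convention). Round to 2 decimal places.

207.80

Sorted: 149, 153, 155, 190, 191, 195, 203, 205, 219, 227, 235, 239, 256, 263, 299, 303, 304, 317, 326.
n = 19.
r = 1 + (40/100)·(19 − 1) = 1 + 7.2 = 8.2.
Rank 8 is 205 and rank 9 is 219.
Interpolate: 205 + 0.2·(219 − 205) = 205 + 0.2·14 = 207.8.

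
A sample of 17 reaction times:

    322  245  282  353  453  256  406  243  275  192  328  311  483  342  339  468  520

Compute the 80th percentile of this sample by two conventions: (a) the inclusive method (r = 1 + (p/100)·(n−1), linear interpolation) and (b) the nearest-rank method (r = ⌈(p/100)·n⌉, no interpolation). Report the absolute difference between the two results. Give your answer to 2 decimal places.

9.40

Sorted: 192, 243, 245, 256, 275, 282, 311, 322, 328, 339, 342, 353, 406, 453, 468, 483, 520.
n = 17.
(a) r = 13.8; between ranks 13 (406) and 14 (453): 443.6.
(b) the nearest-rank method: rank 14 → 453.
|443.6 − 453| = 9.4.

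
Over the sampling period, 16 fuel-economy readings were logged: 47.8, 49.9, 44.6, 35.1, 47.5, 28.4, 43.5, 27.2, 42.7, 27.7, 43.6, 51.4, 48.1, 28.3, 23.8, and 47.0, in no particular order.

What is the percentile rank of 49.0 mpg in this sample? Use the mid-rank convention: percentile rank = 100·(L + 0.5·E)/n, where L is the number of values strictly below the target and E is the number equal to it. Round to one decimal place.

87.5

Sorted: 23.8, 27.2, 27.7, 28.3, 28.4, 35.1, 42.7, 43.5, 43.6, 44.6, 47.0, 47.5, 47.8, 48.1, 49.9, 51.4.
Count below 49.0: L = 14; count equal: E = 0; n = 16.
Percentile rank = 100·(14 + 0.5·0)/16 = 100·14/16 = 87.5.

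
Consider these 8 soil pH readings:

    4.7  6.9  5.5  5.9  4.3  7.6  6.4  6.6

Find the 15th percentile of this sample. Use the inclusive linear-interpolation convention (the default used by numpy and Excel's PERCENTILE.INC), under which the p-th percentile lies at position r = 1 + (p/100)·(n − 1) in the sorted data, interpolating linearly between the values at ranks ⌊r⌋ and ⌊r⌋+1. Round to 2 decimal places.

Sorted: 4.3, 4.7, 5.5, 5.9, 6.4, 6.6, 6.9, 7.6.
n = 8.
r = 1 + (15/100)·(8 − 1) = 1 + 1.05 = 2.05.
Rank 2 is 4.7 and rank 3 is 5.5.
Interpolate: 4.7 + 0.05·(5.5 − 4.7) = 4.7 + 0.05·0.8 = 4.74.

4.74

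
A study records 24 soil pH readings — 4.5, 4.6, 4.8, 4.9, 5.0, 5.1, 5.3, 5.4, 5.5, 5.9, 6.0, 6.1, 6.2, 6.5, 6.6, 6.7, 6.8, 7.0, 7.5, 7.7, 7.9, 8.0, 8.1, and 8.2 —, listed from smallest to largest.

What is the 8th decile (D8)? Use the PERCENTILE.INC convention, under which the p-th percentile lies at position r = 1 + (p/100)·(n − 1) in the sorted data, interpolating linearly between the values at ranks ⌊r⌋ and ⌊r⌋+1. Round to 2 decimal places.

n = 24.
r = 1 + (80/100)·(24 − 1) = 1 + 18.4 = 19.4.
Rank 19 is 7.5 and rank 20 is 7.7.
Interpolate: 7.5 + 0.4·(7.7 − 7.5) = 7.5 + 0.4·0.2 = 7.58.

7.58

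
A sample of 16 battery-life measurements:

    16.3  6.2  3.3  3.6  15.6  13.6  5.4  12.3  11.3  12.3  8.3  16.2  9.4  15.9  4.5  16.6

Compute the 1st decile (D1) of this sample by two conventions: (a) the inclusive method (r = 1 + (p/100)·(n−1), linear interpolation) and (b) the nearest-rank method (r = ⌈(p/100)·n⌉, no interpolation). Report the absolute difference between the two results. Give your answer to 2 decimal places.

Sorted: 3.3, 3.6, 4.5, 5.4, 6.2, 8.3, 9.4, 11.3, 12.3, 12.3, 13.6, 15.6, 15.9, 16.2, 16.3, 16.6.
n = 16.
(a) r = 2.5; between ranks 2 (3.6) and 3 (4.5): 4.05.
(b) the nearest-rank method: rank 2 → 3.6.
|4.05 − 3.6| = 0.45.

0.45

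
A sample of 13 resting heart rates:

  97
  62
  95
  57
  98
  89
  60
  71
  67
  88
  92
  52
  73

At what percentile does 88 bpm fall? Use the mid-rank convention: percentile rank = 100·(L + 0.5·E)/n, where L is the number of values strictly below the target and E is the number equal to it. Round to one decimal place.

Sorted: 52, 57, 60, 62, 67, 71, 73, 88, 89, 92, 95, 97, 98.
Count below 88: L = 7; count equal: E = 1; n = 13.
Percentile rank = 100·(7 + 0.5·1)/13 = 100·7.5/13 = 57.69.

57.7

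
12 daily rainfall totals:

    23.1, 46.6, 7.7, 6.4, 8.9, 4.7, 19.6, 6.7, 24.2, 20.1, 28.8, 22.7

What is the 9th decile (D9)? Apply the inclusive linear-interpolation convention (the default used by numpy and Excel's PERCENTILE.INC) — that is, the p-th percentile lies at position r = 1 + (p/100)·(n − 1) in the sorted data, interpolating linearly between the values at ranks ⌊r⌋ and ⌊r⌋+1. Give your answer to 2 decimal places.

Sorted: 4.7, 6.4, 6.7, 7.7, 8.9, 19.6, 20.1, 22.7, 23.1, 24.2, 28.8, 46.6.
n = 12.
r = 1 + (90/100)·(12 − 1) = 1 + 9.9 = 10.9.
Rank 10 is 24.2 and rank 11 is 28.8.
Interpolate: 24.2 + 0.9·(28.8 − 24.2) = 24.2 + 0.9·4.6 = 28.34.

28.34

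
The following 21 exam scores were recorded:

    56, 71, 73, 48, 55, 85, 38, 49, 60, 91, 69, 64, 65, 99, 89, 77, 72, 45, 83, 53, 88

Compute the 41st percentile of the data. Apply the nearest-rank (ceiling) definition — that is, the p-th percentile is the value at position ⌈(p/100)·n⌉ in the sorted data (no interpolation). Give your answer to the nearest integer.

64

Sorted: 38, 45, 48, 49, 53, 55, 56, 60, 64, 65, 69, 71, 72, 73, 77, 83, 85, 88, 89, 91, 99.
n = 21.
Position = ⌈41/100 · 21⌉ = ⌈8.61⌉ = 9.
The value at rank 9 is 64.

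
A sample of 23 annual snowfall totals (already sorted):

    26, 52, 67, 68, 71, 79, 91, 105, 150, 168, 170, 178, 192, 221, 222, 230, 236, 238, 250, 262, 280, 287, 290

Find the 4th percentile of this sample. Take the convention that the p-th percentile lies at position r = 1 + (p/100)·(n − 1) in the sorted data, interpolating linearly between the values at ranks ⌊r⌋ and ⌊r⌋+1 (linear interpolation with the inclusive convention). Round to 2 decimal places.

48.88

n = 23.
r = 1 + (4/100)·(23 − 1) = 1 + 0.88 = 1.88.
Rank 1 is 26 and rank 2 is 52.
Interpolate: 26 + 0.88·(52 − 26) = 26 + 0.88·26 = 48.88.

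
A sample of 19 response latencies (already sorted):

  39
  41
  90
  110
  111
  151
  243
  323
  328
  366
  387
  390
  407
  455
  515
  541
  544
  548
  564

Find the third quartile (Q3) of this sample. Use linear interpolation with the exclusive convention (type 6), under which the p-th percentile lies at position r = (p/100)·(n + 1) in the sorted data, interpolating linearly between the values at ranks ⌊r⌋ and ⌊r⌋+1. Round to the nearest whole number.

515

n = 19.
r = (75/100)·(19 + 1) = 15.
r is an integer, so P75 is the value at rank 15: 515.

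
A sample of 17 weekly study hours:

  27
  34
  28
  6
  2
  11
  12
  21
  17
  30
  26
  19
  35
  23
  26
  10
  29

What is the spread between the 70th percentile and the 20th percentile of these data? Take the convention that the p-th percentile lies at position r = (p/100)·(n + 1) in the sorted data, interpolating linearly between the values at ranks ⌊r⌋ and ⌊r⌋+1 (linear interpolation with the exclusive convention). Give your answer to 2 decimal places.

17.00

Sorted: 2, 6, 10, 11, 12, 17, 19, 21, 23, 26, 26, 27, 28, 29, 30, 34, 35.
n = 17.
P20: r = 3.6; ranks 3–4 are 10, 11; interpolating gives 10.6.
P70: r = 12.6; ranks 12–13 are 27, 28; interpolating gives 27.6.
Difference: 27.6 − 10.6 = 17.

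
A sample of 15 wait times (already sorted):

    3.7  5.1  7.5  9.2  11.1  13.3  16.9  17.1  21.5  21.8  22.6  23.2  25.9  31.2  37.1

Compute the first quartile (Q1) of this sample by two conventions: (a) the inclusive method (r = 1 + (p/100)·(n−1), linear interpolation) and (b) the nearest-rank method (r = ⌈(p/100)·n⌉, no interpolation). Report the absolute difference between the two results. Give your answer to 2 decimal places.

0.95

n = 15.
(a) r = 4.5; between ranks 4 (9.2) and 5 (11.1): 10.15.
(b) the nearest-rank method: rank 4 → 9.2.
|10.15 − 9.2| = 0.95.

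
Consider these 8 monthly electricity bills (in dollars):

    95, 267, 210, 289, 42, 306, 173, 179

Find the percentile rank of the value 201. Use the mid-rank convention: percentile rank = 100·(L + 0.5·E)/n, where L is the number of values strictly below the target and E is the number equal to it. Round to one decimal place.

Sorted: 42, 95, 173, 179, 210, 267, 289, 306.
Count below 201: L = 4; count equal: E = 0; n = 8.
Percentile rank = 100·(4 + 0.5·0)/8 = 100·4/8 = 50.

50.0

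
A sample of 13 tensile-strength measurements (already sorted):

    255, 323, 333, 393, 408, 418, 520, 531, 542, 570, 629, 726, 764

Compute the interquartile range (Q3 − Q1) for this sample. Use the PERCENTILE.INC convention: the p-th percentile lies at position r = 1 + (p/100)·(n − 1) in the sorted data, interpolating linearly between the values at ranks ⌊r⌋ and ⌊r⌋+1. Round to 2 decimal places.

n = 13.
P25: r = 4 (integer) → 393.
P75: r = 10 (integer) → 570.
Difference: 570 − 393 = 177.

177.00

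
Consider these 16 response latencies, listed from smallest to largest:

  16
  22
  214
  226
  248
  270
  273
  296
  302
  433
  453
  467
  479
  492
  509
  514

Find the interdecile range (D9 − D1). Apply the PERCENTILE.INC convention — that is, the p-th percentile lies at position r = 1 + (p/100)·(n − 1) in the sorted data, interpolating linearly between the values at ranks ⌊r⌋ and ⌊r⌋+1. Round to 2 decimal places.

382.50

n = 16.
P10: r = 2.5; ranks 2–3 are 22, 214; interpolating gives 118.
P90: r = 14.5; ranks 14–15 are 492, 509; interpolating gives 500.5.
Difference: 500.5 − 118 = 382.5.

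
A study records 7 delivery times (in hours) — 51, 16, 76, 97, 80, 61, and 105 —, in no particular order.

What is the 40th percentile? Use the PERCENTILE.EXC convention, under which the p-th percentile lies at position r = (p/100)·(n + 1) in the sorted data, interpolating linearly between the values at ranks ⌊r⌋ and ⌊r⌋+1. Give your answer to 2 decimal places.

Sorted: 16, 51, 61, 76, 80, 97, 105.
n = 7.
r = (40/100)·(7 + 1) = 3.2.
Rank 3 is 61 and rank 4 is 76.
Interpolate: 61 + 0.2·(76 − 61) = 61 + 0.2·15 = 64.

64.00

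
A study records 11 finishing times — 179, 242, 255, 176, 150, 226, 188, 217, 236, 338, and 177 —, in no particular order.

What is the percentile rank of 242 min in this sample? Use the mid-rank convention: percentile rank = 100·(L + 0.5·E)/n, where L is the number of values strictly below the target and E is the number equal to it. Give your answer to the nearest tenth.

Sorted: 150, 176, 177, 179, 188, 217, 226, 236, 242, 255, 338.
Count below 242: L = 8; count equal: E = 1; n = 11.
Percentile rank = 100·(8 + 0.5·1)/11 = 100·8.5/11 = 77.27.

77.3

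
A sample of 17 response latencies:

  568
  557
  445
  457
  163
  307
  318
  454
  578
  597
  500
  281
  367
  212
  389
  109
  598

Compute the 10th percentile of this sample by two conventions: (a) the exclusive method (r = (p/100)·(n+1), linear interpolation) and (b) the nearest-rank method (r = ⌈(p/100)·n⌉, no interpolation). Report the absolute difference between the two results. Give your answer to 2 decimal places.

Sorted: 109, 163, 212, 281, 307, 318, 367, 389, 445, 454, 457, 500, 557, 568, 578, 597, 598.
n = 17.
(a) r = 1.8; between ranks 1 (109) and 2 (163): 152.2.
(b) the nearest-rank method: rank 2 → 163.
|152.2 − 163| = 10.8.

10.80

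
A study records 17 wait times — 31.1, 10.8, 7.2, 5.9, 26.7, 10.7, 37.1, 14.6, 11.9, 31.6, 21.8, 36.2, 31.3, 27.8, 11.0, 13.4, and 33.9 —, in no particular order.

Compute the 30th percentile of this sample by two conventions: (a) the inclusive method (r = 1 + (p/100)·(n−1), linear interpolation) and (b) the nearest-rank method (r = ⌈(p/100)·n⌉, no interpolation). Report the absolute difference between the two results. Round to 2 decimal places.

0.18

Sorted: 5.9, 7.2, 10.7, 10.8, 11.0, 11.9, 13.4, 14.6, 21.8, 26.7, 27.8, 31.1, 31.3, 31.6, 33.9, 36.2, 37.1.
n = 17.
(a) r = 5.8; between ranks 5 (11.0) and 6 (11.9): 11.72.
(b) the nearest-rank method: rank 6 → 11.9.
|11.72 − 11.9| = 0.18.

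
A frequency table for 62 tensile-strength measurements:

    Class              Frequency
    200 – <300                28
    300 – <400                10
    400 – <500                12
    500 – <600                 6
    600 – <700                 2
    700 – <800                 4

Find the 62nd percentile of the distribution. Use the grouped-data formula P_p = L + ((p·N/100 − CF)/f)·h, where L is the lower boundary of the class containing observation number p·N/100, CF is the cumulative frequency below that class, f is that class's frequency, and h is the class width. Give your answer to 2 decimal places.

403.67

N = 62; target position k = 62/100 · 62 = 38.44.
Cumulative frequencies: 28, 38, 50, 56, 58, 62.
Observation 38.44 falls in the class 400 – <500.
L = 400, CF = 38, f = 12, h = 100.
P62 = 400 + ((38.44 − 38)/12)·100 = 400 + 3.66667 = 403.667.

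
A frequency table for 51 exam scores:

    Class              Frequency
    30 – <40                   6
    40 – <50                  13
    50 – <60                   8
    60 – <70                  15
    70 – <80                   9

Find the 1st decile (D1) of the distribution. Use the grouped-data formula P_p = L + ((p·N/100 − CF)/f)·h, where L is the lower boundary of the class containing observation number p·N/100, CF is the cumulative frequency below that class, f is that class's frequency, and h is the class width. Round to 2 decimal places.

N = 51; target position k = 10/100 · 51 = 5.1.
Cumulative frequencies: 6, 19, 27, 42, 51.
Observation 5.1 falls in the class 30 – <40.
L = 30, CF = 0, f = 6, h = 10.
P10 = 30 + ((5.1 − 0)/6)·10 = 30 + 8.5 = 38.5.

38.50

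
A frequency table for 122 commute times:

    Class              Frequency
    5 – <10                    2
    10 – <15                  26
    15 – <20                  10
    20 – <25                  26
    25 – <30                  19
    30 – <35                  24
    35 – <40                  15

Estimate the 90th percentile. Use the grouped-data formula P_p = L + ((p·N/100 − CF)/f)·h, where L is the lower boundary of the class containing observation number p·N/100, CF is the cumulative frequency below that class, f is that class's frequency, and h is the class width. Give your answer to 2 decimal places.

35.93

N = 122; target position k = 90/100 · 122 = 109.8.
Cumulative frequencies: 2, 28, 38, 64, 83, 107, 122.
Observation 109.8 falls in the class 35 – <40.
L = 35, CF = 107, f = 15, h = 5.
P90 = 35 + ((109.8 − 107)/15)·5 = 35 + 0.933333 = 35.9333.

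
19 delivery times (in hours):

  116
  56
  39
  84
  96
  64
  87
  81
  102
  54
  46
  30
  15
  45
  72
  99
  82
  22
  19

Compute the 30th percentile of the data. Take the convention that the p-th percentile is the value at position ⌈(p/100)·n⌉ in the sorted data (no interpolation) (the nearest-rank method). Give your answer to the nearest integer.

45

Sorted: 15, 19, 22, 30, 39, 45, 46, 54, 56, 64, 72, 81, 82, 84, 87, 96, 99, 102, 116.
n = 19.
Position = ⌈30/100 · 19⌉ = ⌈5.7⌉ = 6.
The value at rank 6 is 45.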